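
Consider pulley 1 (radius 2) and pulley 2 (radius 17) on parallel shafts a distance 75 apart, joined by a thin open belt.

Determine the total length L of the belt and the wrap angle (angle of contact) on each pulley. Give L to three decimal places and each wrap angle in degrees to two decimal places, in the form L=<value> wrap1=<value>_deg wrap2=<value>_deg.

open belt: β = asin((r2−r1)/C) = asin(15/75) = 11.5370°
wrap1 = π − 2β = 156.9261°
wrap2 = π + 2β = 203.0739°
tangent length = C·cosβ = 73.4847
L = r1·wrap1 + r2·wrap2 + 2·C·cosβ = 2·2.7389 + 17·3.5443 + 2·73.4847 = 212.7004

L=212.700 wrap1=156.93_deg wrap2=203.07_deg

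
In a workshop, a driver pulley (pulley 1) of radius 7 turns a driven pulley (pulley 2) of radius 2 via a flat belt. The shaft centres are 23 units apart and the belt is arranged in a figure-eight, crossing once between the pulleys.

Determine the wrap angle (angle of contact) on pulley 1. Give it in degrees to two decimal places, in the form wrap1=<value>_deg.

wrap1=226.07_deg

crossed belt: β = asin((r1+r2)/C) = asin(9/23) = 23.0357°
wrap1 = wrap2 = π + 2β = 226.0714°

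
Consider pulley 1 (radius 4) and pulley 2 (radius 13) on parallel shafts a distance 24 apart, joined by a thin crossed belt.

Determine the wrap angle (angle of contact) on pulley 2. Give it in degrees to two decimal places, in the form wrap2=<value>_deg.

wrap2=270.20_deg

crossed belt: β = asin((r1+r2)/C) = asin(17/24) = 45.0995°
wrap1 = wrap2 = π + 2β = 270.1989°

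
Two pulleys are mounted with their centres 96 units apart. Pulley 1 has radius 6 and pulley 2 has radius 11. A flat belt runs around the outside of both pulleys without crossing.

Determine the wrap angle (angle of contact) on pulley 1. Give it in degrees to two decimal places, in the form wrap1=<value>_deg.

open belt: β = asin((r2−r1)/C) = asin(5/96) = 2.9855°
wrap1 = π − 2β = 174.0290°
wrap2 = π + 2β = 185.9710°

wrap1=174.03_deg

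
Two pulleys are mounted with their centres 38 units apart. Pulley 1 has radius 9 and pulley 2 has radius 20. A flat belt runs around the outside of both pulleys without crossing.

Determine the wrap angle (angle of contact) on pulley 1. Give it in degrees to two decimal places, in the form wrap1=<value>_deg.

open belt: β = asin((r2−r1)/C) = asin(11/38) = 16.8264°
wrap1 = π − 2β = 146.3471°
wrap2 = π + 2β = 213.6529°

wrap1=146.35_deg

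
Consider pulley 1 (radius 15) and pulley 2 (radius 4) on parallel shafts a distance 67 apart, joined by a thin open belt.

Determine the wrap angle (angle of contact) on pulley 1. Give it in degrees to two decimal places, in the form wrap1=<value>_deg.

wrap1=198.90_deg

open belt: β = asin((r2−r1)/C) = asin(-11/67) = -9.4496°
wrap1 = π − 2β = 198.8991°
wrap2 = π + 2β = 161.1009°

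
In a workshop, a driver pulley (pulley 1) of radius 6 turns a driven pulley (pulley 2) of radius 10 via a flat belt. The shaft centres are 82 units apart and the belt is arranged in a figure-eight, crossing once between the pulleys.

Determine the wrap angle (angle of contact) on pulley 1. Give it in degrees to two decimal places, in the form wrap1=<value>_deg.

wrap1=202.50_deg

crossed belt: β = asin((r1+r2)/C) = asin(16/82) = 11.2518°
wrap1 = wrap2 = π + 2β = 202.5037°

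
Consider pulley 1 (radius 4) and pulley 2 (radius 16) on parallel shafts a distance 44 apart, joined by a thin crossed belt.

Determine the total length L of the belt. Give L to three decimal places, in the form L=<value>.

crossed belt: β = asin((r1+r2)/C) = asin(20/44) = 27.0357°
wrap1 = wrap2 = π + 2β = 234.0714°
tangent length = C·cosβ = 39.1918
L = (r1+r2)·wrap + 2·C·cosβ = 20·4.0853 + 2·39.1918 = 160.0900

L=160.090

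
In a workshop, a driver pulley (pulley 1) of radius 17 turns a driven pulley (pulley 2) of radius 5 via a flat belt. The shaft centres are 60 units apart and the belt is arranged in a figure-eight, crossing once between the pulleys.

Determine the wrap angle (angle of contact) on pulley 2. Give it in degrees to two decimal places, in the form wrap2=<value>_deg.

wrap2=223.02_deg

crossed belt: β = asin((r1+r2)/C) = asin(22/60) = 21.5102°
wrap1 = wrap2 = π + 2β = 223.0204°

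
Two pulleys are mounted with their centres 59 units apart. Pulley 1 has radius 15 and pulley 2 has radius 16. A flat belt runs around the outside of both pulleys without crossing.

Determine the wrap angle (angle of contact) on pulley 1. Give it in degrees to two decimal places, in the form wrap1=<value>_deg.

wrap1=178.06_deg

open belt: β = asin((r2−r1)/C) = asin(1/59) = 0.9712°
wrap1 = π − 2β = 178.0577°
wrap2 = π + 2β = 181.9423°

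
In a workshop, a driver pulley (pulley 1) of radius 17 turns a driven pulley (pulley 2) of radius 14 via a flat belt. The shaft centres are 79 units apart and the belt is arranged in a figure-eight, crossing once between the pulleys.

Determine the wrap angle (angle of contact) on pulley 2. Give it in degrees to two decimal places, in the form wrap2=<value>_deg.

crossed belt: β = asin((r1+r2)/C) = asin(31/79) = 23.1042°
wrap1 = wrap2 = π + 2β = 226.2085°

wrap2=226.21_deg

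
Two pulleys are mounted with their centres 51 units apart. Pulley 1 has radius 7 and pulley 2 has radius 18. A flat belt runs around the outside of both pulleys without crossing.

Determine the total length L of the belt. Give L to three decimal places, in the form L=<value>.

open belt: β = asin((r2−r1)/C) = asin(11/51) = 12.4558°
wrap1 = π − 2β = 155.0884°
wrap2 = π + 2β = 204.9116°
tangent length = C·cosβ = 49.7996
L = r1·wrap1 + r2·wrap2 + 2·C·cosβ = 7·2.7068 + 18·3.5764 + 2·49.7996 = 182.9217

L=182.922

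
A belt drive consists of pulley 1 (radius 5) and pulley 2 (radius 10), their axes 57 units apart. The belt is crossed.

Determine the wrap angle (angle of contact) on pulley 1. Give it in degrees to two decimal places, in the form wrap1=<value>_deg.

crossed belt: β = asin((r1+r2)/C) = asin(15/57) = 15.2575°
wrap1 = wrap2 = π + 2β = 210.5150°

wrap1=210.52_deg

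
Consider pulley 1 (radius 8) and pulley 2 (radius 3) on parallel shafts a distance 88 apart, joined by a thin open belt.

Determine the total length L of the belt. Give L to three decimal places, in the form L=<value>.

L=210.842

open belt: β = asin((r2−r1)/C) = asin(-5/88) = -3.2572°
wrap1 = π − 2β = 186.5144°
wrap2 = π + 2β = 173.4856°
tangent length = C·cosβ = 87.8578
L = r1·wrap1 + r2·wrap2 + 2·C·cosβ = 8·3.2553 + 3·3.0279 + 2·87.8578 = 210.8417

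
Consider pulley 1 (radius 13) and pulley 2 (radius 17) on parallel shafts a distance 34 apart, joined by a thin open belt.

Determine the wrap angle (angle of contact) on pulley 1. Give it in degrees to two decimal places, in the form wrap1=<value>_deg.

open belt: β = asin((r2−r1)/C) = asin(4/34) = 6.7563°
wrap1 = π − 2β = 166.4873°
wrap2 = π + 2β = 193.5127°

wrap1=166.49_deg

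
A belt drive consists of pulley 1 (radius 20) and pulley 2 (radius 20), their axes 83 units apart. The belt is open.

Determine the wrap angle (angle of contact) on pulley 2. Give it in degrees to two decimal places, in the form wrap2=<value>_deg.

open belt: β = asin((r2−r1)/C) = asin(0/83) = 0.0000°
wrap1 = π − 2β = 180.0000°
wrap2 = π + 2β = 180.0000°

wrap2=180.00_deg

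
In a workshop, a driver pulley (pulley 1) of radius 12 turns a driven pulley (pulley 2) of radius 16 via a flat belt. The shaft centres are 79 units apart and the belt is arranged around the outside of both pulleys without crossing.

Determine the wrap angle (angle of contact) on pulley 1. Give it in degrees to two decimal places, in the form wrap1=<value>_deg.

wrap1=174.20_deg

open belt: β = asin((r2−r1)/C) = asin(4/79) = 2.9023°
wrap1 = π − 2β = 174.1954°
wrap2 = π + 2β = 185.8046°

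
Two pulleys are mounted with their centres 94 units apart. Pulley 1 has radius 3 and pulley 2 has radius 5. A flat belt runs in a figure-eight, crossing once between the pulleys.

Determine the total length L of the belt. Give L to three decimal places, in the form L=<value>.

L=213.814

crossed belt: β = asin((r1+r2)/C) = asin(8/94) = 4.8821°
wrap1 = wrap2 = π + 2β = 189.7643°
tangent length = C·cosβ = 93.6590
L = (r1+r2)·wrap + 2·C·cosβ = 8·3.3120 + 2·93.6590 = 213.8140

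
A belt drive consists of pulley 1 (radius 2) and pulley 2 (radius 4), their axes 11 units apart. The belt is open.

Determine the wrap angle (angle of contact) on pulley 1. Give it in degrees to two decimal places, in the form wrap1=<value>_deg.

wrap1=159.05_deg

open belt: β = asin((r2−r1)/C) = asin(2/11) = 10.4757°
wrap1 = π − 2β = 159.0486°
wrap2 = π + 2β = 200.9514°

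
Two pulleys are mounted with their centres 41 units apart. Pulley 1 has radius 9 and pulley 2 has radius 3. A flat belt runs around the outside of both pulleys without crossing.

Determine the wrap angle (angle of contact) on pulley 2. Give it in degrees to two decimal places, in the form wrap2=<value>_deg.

open belt: β = asin((r2−r1)/C) = asin(-6/41) = -8.4150°
wrap1 = π − 2β = 196.8299°
wrap2 = π + 2β = 163.1701°

wrap2=163.17_deg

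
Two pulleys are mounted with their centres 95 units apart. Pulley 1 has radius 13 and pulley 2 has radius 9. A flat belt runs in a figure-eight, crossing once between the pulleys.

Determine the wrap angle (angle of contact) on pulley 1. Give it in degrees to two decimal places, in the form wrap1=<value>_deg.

wrap1=206.78_deg

crossed belt: β = asin((r1+r2)/C) = asin(22/95) = 13.3900°
wrap1 = wrap2 = π + 2β = 206.7801°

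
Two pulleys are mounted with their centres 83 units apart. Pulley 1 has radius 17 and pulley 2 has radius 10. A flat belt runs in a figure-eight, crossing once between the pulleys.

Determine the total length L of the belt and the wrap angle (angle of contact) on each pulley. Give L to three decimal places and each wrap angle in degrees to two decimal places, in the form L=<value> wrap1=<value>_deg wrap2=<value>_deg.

L=259.686 wrap1=217.97_deg wrap2=217.97_deg

crossed belt: β = asin((r1+r2)/C) = asin(27/83) = 18.9838°
wrap1 = wrap2 = π + 2β = 217.9676°
tangent length = C·cosβ = 78.4857
L = (r1+r2)·wrap + 2·C·cosβ = 27·3.8043 + 2·78.4857 = 259.6862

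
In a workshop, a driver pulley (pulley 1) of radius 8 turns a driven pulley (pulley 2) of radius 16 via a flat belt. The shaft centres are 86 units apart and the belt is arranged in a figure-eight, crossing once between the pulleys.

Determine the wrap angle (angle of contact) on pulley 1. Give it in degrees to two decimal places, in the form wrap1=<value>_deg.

wrap1=212.41_deg

crossed belt: β = asin((r1+r2)/C) = asin(24/86) = 16.2047°
wrap1 = wrap2 = π + 2β = 212.4094°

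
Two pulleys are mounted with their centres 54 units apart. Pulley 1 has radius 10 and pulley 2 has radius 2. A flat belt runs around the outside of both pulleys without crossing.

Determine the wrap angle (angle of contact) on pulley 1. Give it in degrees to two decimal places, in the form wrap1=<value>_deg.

wrap1=197.04_deg

open belt: β = asin((r2−r1)/C) = asin(-8/54) = -8.5196°
wrap1 = π − 2β = 197.0392°
wrap2 = π + 2β = 162.9608°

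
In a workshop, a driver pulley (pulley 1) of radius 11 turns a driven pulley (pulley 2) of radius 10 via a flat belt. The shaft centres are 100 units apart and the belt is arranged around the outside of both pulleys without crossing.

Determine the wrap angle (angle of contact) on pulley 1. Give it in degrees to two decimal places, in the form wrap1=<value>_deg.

open belt: β = asin((r2−r1)/C) = asin(-1/100) = -0.5730°
wrap1 = π − 2β = 181.1459°
wrap2 = π + 2β = 178.8541°

wrap1=181.15_deg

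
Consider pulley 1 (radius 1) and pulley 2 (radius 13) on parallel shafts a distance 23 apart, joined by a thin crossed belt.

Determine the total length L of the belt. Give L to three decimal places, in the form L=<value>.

crossed belt: β = asin((r1+r2)/C) = asin(14/23) = 37.4952°
wrap1 = wrap2 = π + 2β = 254.9905°
tangent length = C·cosβ = 18.2483
L = (r1+r2)·wrap + 2·C·cosβ = 14·4.4504 + 2·18.2483 = 98.8025

L=98.803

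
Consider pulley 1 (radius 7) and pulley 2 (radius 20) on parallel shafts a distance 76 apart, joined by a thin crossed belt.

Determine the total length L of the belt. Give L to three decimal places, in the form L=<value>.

crossed belt: β = asin((r1+r2)/C) = asin(27/76) = 20.8096°
wrap1 = wrap2 = π + 2β = 221.6191°
tangent length = C·cosβ = 71.0422
L = (r1+r2)·wrap + 2·C·cosβ = 27·3.8680 + 2·71.0422 = 246.5200

L=246.520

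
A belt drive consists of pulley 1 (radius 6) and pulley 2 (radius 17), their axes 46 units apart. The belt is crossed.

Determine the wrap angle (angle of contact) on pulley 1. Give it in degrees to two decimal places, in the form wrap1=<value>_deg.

crossed belt: β = asin((r1+r2)/C) = asin(23/46) = 30.0000°
wrap1 = wrap2 = π + 2β = 240.0000°

wrap1=240.00_deg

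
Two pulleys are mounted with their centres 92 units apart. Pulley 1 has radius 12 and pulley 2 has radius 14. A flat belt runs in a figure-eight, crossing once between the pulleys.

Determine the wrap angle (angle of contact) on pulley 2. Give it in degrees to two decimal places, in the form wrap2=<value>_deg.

wrap2=212.83_deg

crossed belt: β = asin((r1+r2)/C) = asin(26/92) = 16.4160°
wrap1 = wrap2 = π + 2β = 212.8319°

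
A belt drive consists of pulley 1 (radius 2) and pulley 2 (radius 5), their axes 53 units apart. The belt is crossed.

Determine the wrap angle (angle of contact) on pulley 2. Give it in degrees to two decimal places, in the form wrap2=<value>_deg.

crossed belt: β = asin((r1+r2)/C) = asin(7/53) = 7.5895°
wrap1 = wrap2 = π + 2β = 195.1791°

wrap2=195.18_deg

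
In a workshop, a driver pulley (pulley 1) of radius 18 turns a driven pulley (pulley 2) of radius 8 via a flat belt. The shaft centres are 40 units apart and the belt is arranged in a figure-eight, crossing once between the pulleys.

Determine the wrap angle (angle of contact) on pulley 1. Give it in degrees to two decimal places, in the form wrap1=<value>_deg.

wrap1=261.08_deg

crossed belt: β = asin((r1+r2)/C) = asin(26/40) = 40.5416°
wrap1 = wrap2 = π + 2β = 261.0832°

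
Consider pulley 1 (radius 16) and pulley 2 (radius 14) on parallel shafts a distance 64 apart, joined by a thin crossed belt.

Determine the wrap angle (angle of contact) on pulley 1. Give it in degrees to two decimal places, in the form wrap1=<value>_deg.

crossed belt: β = asin((r1+r2)/C) = asin(30/64) = 27.9532°
wrap1 = wrap2 = π + 2β = 235.9064°

wrap1=235.91_deg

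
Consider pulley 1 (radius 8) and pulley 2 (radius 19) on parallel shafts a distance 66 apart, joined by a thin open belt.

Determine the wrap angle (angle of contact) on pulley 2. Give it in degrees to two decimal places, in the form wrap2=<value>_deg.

open belt: β = asin((r2−r1)/C) = asin(11/66) = 9.5941°
wrap1 = π − 2β = 160.8119°
wrap2 = π + 2β = 199.1881°

wrap2=199.19_deg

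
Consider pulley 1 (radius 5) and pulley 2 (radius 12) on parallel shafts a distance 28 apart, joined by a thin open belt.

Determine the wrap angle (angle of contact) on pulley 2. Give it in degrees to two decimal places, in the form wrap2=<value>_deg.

wrap2=208.96_deg

open belt: β = asin((r2−r1)/C) = asin(7/28) = 14.4775°
wrap1 = π − 2β = 151.0450°
wrap2 = π + 2β = 208.9550°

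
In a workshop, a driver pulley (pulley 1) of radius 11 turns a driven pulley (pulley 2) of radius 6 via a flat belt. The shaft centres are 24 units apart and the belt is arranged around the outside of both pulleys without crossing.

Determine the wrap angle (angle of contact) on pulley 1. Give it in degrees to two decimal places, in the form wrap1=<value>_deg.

open belt: β = asin((r2−r1)/C) = asin(-5/24) = -12.0247°
wrap1 = π − 2β = 204.0494°
wrap2 = π + 2β = 155.9506°

wrap1=204.05_deg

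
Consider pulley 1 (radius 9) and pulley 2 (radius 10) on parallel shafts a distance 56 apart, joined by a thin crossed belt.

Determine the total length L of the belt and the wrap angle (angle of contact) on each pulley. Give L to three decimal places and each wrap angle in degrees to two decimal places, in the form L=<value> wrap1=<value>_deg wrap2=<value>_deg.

crossed belt: β = asin((r1+r2)/C) = asin(19/56) = 19.8334°
wrap1 = wrap2 = π + 2β = 219.6667°
tangent length = C·cosβ = 52.6783
L = (r1+r2)·wrap + 2·C·cosβ = 19·3.8339 + 2·52.6783 = 178.2008

L=178.201 wrap1=219.67_deg wrap2=219.67_deg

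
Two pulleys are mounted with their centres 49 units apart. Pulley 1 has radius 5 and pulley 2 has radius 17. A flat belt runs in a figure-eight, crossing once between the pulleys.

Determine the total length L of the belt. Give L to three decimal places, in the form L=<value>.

crossed belt: β = asin((r1+r2)/C) = asin(22/49) = 26.6782°
wrap1 = wrap2 = π + 2β = 233.3565°
tangent length = C·cosβ = 43.7836
L = (r1+r2)·wrap + 2·C·cosβ = 22·4.0728 + 2·43.7836 = 177.1696

L=177.170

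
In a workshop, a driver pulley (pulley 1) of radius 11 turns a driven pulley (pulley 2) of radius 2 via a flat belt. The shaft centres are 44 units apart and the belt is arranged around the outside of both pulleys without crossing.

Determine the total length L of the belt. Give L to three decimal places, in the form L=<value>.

L=130.688

open belt: β = asin((r2−r1)/C) = asin(-9/44) = -11.8029°
wrap1 = π − 2β = 203.6058°
wrap2 = π + 2β = 156.3942°
tangent length = C·cosβ = 43.0697
L = r1·wrap1 + r2·wrap2 + 2·C·cosβ = 11·3.5536 + 2·2.7296 + 2·43.0697 = 130.6881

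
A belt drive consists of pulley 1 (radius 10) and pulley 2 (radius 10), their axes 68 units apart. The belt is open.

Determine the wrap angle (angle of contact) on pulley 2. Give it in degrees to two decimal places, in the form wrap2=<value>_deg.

open belt: β = asin((r2−r1)/C) = asin(0/68) = 0.0000°
wrap1 = π − 2β = 180.0000°
wrap2 = π + 2β = 180.0000°

wrap2=180.00_deg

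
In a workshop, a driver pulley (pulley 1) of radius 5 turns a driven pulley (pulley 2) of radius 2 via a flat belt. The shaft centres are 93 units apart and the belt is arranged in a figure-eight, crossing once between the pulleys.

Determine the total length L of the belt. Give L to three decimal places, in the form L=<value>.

crossed belt: β = asin((r1+r2)/C) = asin(7/93) = 4.3167°
wrap1 = wrap2 = π + 2β = 188.6333°
tangent length = C·cosβ = 92.7362
L = (r1+r2)·wrap + 2·C·cosβ = 7·3.2923 + 2·92.7362 = 208.5183

L=208.518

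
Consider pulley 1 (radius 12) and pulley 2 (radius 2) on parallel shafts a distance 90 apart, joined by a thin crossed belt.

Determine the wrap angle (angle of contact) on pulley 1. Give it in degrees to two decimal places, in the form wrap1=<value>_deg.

crossed belt: β = asin((r1+r2)/C) = asin(14/90) = 8.9490°
wrap1 = wrap2 = π + 2β = 197.8980°

wrap1=197.90_deg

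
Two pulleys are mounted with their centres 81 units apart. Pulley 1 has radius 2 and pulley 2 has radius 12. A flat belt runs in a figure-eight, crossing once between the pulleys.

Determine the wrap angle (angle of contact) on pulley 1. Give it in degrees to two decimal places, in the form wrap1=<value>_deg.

crossed belt: β = asin((r1+r2)/C) = asin(14/81) = 9.9530°
wrap1 = wrap2 = π + 2β = 199.9059°

wrap1=199.91_deg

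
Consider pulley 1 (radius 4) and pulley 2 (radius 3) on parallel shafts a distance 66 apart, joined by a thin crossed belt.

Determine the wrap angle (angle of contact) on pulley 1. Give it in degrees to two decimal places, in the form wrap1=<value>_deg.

crossed belt: β = asin((r1+r2)/C) = asin(7/66) = 6.0883°
wrap1 = wrap2 = π + 2β = 192.1766°

wrap1=192.18_deg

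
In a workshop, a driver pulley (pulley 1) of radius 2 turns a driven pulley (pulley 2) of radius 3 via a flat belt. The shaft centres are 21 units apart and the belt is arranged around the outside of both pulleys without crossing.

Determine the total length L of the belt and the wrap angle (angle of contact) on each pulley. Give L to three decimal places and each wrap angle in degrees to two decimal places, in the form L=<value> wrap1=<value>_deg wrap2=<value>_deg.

L=57.756 wrap1=174.54_deg wrap2=185.46_deg

open belt: β = asin((r2−r1)/C) = asin(1/21) = 2.7294°
wrap1 = π − 2β = 174.5412°
wrap2 = π + 2β = 185.4588°
tangent length = C·cosβ = 20.9762
L = r1·wrap1 + r2·wrap2 + 2·C·cosβ = 2·3.0463 + 3·3.2369 + 2·20.9762 = 57.7556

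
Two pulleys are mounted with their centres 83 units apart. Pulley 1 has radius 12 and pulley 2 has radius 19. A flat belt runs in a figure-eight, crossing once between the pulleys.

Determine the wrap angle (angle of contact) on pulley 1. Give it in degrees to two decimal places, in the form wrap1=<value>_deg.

crossed belt: β = asin((r1+r2)/C) = asin(31/83) = 21.9313°
wrap1 = wrap2 = π + 2β = 223.8625°

wrap1=223.86_deg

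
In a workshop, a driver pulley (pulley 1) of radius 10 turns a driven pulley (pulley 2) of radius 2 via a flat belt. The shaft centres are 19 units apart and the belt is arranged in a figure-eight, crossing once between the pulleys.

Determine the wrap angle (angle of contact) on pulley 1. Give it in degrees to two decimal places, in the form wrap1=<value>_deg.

wrap1=258.33_deg

crossed belt: β = asin((r1+r2)/C) = asin(12/19) = 39.1667°
wrap1 = wrap2 = π + 2β = 258.3334°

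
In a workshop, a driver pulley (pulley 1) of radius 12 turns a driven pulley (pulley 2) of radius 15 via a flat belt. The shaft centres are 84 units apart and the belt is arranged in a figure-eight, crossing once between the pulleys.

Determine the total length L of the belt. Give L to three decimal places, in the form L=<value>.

L=261.579

crossed belt: β = asin((r1+r2)/C) = asin(27/84) = 18.7493°
wrap1 = wrap2 = π + 2β = 217.4987°
tangent length = C·cosβ = 79.5424
L = (r1+r2)·wrap + 2·C·cosβ = 27·3.7961 + 2·79.5424 = 261.5787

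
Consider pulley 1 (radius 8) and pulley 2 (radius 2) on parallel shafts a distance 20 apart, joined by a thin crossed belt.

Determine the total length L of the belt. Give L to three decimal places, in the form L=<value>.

L=76.529

crossed belt: β = asin((r1+r2)/C) = asin(10/20) = 30.0000°
wrap1 = wrap2 = π + 2β = 240.0000°
tangent length = C·cosβ = 17.3205
L = (r1+r2)·wrap + 2·C·cosβ = 10·4.1888 + 2·17.3205 = 76.5289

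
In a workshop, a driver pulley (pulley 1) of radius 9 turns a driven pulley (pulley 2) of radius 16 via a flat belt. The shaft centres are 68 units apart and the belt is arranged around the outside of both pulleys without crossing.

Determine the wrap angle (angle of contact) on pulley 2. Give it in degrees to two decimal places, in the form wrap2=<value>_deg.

wrap2=191.82_deg

open belt: β = asin((r2−r1)/C) = asin(7/68) = 5.9086°
wrap1 = π − 2β = 168.1829°
wrap2 = π + 2β = 191.8171°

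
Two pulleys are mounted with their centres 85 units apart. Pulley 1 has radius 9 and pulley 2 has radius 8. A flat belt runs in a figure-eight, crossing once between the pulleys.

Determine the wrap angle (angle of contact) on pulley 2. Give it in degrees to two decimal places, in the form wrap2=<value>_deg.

crossed belt: β = asin((r1+r2)/C) = asin(17/85) = 11.5370°
wrap1 = wrap2 = π + 2β = 203.0739°

wrap2=203.07_deg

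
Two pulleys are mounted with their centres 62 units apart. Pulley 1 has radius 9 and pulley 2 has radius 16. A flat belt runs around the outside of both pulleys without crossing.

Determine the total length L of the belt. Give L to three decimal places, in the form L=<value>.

open belt: β = asin((r2−r1)/C) = asin(7/62) = 6.4827°
wrap1 = π − 2β = 167.0346°
wrap2 = π + 2β = 192.9654°
tangent length = C·cosβ = 61.6036
L = r1·wrap1 + r2·wrap2 + 2·C·cosβ = 9·2.9153 + 16·3.3679 + 2·61.6036 = 203.3310

L=203.331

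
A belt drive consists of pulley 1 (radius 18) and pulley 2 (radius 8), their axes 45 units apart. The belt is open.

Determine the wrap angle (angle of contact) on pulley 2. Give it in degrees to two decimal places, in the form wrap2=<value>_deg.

wrap2=154.32_deg

open belt: β = asin((r2−r1)/C) = asin(-10/45) = -12.8396°
wrap1 = π − 2β = 205.6792°
wrap2 = π + 2β = 154.3208°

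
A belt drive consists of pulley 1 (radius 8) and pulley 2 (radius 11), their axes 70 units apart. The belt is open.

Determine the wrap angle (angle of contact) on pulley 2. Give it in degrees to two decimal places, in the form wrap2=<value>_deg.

open belt: β = asin((r2−r1)/C) = asin(3/70) = 2.4563°
wrap1 = π − 2β = 175.0874°
wrap2 = π + 2β = 184.9126°

wrap2=184.91_deg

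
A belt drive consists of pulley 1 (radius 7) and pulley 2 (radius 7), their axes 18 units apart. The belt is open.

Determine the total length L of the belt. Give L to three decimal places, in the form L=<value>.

L=79.982

open belt: β = asin((r2−r1)/C) = asin(0/18) = 0.0000°
wrap1 = π − 2β = 180.0000°
wrap2 = π + 2β = 180.0000°
tangent length = C·cosβ = 18.0000
L = r1·wrap1 + r2·wrap2 + 2·C·cosβ = 7·3.1416 + 7·3.1416 + 2·18.0000 = 79.9823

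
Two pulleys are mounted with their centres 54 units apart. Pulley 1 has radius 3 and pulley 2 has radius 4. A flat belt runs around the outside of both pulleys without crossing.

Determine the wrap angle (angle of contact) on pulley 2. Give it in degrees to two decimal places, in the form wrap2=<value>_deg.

wrap2=182.12_deg

open belt: β = asin((r2−r1)/C) = asin(1/54) = 1.0611°
wrap1 = π − 2β = 177.8778°
wrap2 = π + 2β = 182.1222°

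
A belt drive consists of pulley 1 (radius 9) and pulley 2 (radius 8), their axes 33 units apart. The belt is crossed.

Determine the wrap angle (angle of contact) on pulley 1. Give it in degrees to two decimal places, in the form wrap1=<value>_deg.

wrap1=242.02_deg

crossed belt: β = asin((r1+r2)/C) = asin(17/33) = 31.0076°
wrap1 = wrap2 = π + 2β = 242.0152°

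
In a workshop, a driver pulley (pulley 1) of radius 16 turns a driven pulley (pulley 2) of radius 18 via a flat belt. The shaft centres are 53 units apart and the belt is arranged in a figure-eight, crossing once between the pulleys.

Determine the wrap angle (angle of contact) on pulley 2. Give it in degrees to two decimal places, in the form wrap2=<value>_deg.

crossed belt: β = asin((r1+r2)/C) = asin(34/53) = 39.9045°
wrap1 = wrap2 = π + 2β = 259.8089°

wrap2=259.81_deg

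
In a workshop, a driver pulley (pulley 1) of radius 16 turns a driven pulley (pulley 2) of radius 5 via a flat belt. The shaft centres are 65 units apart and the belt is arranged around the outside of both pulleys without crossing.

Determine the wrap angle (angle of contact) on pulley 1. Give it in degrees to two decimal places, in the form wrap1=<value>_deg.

wrap1=199.49_deg

open belt: β = asin((r2−r1)/C) = asin(-11/65) = -9.7431°
wrap1 = π − 2β = 199.4862°
wrap2 = π + 2β = 160.5138°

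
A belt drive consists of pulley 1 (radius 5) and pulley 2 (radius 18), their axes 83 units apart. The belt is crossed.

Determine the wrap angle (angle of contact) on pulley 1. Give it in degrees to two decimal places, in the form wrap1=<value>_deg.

wrap1=212.18_deg

crossed belt: β = asin((r1+r2)/C) = asin(23/83) = 16.0877°
wrap1 = wrap2 = π + 2β = 212.1754°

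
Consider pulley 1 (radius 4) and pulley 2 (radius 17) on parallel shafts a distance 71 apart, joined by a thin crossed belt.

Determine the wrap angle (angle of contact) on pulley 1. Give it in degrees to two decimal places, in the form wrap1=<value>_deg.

crossed belt: β = asin((r1+r2)/C) = asin(21/71) = 17.2040°
wrap1 = wrap2 = π + 2β = 214.4080°

wrap1=214.41_deg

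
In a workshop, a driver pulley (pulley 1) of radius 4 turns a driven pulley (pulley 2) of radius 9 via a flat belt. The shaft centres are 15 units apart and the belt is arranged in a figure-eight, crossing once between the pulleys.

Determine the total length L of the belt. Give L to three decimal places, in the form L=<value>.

crossed belt: β = asin((r1+r2)/C) = asin(13/15) = 60.0736°
wrap1 = wrap2 = π + 2β = 300.1471°
tangent length = C·cosβ = 7.4833
L = (r1+r2)·wrap + 2·C·cosβ = 13·5.2386 + 2·7.4833 = 83.0679

L=83.068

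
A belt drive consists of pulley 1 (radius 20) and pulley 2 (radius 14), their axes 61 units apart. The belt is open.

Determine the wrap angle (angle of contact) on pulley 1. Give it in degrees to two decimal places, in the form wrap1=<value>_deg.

wrap1=191.29_deg

open belt: β = asin((r2−r1)/C) = asin(-6/61) = -5.6448°
wrap1 = π − 2β = 191.2896°
wrap2 = π + 2β = 168.7104°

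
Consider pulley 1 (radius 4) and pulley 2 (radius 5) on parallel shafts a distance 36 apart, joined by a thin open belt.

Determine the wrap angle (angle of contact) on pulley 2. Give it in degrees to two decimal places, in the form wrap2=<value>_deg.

wrap2=183.18_deg

open belt: β = asin((r2−r1)/C) = asin(1/36) = 1.5918°
wrap1 = π − 2β = 176.8165°
wrap2 = π + 2β = 183.1835°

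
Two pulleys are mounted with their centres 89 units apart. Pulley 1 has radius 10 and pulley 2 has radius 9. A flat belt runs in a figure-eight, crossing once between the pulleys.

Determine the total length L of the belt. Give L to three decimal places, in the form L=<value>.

L=241.762

crossed belt: β = asin((r1+r2)/C) = asin(19/89) = 12.3266°
wrap1 = wrap2 = π + 2β = 204.6531°
tangent length = C·cosβ = 86.9483
L = (r1+r2)·wrap + 2·C·cosβ = 19·3.5719 + 2·86.9483 = 241.7621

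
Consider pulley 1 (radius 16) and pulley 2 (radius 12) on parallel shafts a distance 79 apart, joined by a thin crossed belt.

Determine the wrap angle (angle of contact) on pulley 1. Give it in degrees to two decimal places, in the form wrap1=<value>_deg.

wrap1=221.52_deg

crossed belt: β = asin((r1+r2)/C) = asin(28/79) = 20.7585°
wrap1 = wrap2 = π + 2β = 221.5171°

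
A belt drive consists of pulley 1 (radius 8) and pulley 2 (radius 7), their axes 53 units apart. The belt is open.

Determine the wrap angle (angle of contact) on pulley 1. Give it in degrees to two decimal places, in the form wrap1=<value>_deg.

wrap1=182.16_deg

open belt: β = asin((r2−r1)/C) = asin(-1/53) = -1.0811°
wrap1 = π − 2β = 182.1622°
wrap2 = π + 2β = 177.8378°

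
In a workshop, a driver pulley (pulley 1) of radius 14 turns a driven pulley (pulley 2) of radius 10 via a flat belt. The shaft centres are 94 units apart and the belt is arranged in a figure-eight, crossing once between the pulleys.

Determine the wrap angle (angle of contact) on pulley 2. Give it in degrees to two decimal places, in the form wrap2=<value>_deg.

crossed belt: β = asin((r1+r2)/C) = asin(24/94) = 14.7925°
wrap1 = wrap2 = π + 2β = 209.5850°

wrap2=209.58_deg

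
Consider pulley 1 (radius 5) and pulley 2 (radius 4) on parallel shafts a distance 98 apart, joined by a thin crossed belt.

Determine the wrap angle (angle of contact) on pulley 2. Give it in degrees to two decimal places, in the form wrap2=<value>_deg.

crossed belt: β = asin((r1+r2)/C) = asin(9/98) = 5.2693°
wrap1 = wrap2 = π + 2β = 190.5386°

wrap2=190.54_deg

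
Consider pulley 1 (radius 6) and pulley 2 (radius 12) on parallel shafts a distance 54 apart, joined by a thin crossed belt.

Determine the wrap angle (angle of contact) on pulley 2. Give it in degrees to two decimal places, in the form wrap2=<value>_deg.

wrap2=218.94_deg

crossed belt: β = asin((r1+r2)/C) = asin(18/54) = 19.4712°
wrap1 = wrap2 = π + 2β = 218.9424°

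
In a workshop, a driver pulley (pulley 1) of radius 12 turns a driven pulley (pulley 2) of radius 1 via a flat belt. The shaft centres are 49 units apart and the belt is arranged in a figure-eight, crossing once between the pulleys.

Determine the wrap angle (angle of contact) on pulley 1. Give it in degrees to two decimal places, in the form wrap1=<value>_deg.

wrap1=210.77_deg

crossed belt: β = asin((r1+r2)/C) = asin(13/49) = 15.3851°
wrap1 = wrap2 = π + 2β = 210.7703°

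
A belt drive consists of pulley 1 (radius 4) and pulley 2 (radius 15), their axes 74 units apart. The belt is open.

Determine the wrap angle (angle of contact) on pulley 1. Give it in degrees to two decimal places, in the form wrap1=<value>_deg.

open belt: β = asin((r2−r1)/C) = asin(11/74) = 8.5486°
wrap1 = π − 2β = 162.9028°
wrap2 = π + 2β = 197.0972°

wrap1=162.90_deg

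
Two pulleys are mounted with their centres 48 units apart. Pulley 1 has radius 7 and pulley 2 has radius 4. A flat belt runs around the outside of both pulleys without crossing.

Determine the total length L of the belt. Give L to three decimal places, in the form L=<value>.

open belt: β = asin((r2−r1)/C) = asin(-3/48) = -3.5833°
wrap1 = π − 2β = 187.1666°
wrap2 = π + 2β = 172.8334°
tangent length = C·cosβ = 47.9062
L = r1·wrap1 + r2·wrap2 + 2·C·cosβ = 7·3.2667 + 4·3.0165 + 2·47.9062 = 130.7451

L=130.745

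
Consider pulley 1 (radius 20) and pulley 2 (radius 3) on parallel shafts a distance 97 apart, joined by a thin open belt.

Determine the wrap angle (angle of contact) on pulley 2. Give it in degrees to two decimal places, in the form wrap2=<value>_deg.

open belt: β = asin((r2−r1)/C) = asin(-17/97) = -10.0937°
wrap1 = π − 2β = 200.1873°
wrap2 = π + 2β = 159.8127°

wrap2=159.81_deg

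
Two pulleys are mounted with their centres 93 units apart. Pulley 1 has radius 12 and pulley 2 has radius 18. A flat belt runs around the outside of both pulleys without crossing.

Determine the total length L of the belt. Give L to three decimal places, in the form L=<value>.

L=280.635

open belt: β = asin((r2−r1)/C) = asin(6/93) = 3.6991°
wrap1 = π − 2β = 172.6019°
wrap2 = π + 2β = 187.3981°
tangent length = C·cosβ = 92.8062
L = r1·wrap1 + r2·wrap2 + 2·C·cosβ = 12·3.0125 + 18·3.2707 + 2·92.8062 = 280.6350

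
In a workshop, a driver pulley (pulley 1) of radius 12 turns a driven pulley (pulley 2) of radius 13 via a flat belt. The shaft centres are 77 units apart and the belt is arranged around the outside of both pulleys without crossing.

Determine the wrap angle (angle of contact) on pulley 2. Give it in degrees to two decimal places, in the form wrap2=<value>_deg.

wrap2=181.49_deg

open belt: β = asin((r2−r1)/C) = asin(1/77) = 0.7441°
wrap1 = π − 2β = 178.5118°
wrap2 = π + 2β = 181.4882°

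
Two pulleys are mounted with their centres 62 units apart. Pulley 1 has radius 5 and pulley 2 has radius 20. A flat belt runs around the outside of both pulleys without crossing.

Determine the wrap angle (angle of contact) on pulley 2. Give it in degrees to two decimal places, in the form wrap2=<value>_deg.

wrap2=208.00_deg

open belt: β = asin((r2−r1)/C) = asin(15/62) = 14.0008°
wrap1 = π − 2β = 151.9984°
wrap2 = π + 2β = 208.0016°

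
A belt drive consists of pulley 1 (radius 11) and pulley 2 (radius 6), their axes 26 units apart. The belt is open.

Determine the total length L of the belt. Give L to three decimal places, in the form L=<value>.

L=106.372

open belt: β = asin((r2−r1)/C) = asin(-5/26) = -11.0875°
wrap1 = π − 2β = 202.1750°
wrap2 = π + 2β = 157.8250°
tangent length = C·cosβ = 25.5147
L = r1·wrap1 + r2·wrap2 + 2·C·cosβ = 11·3.5286 + 6·2.7546 + 2·25.5147 = 106.3716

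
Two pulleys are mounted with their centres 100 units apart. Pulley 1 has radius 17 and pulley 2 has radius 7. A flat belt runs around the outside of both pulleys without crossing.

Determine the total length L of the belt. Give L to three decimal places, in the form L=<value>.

open belt: β = asin((r2−r1)/C) = asin(-10/100) = -5.7392°
wrap1 = π − 2β = 191.4783°
wrap2 = π + 2β = 168.5217°
tangent length = C·cosβ = 99.4987
L = r1·wrap1 + r2·wrap2 + 2·C·cosβ = 17·3.3419 + 7·2.9413 + 2·99.4987 = 276.3991

L=276.399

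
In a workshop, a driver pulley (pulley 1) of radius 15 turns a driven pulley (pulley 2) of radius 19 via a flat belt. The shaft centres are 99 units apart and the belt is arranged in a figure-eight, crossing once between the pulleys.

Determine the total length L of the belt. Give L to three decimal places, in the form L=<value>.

crossed belt: β = asin((r1+r2)/C) = asin(34/99) = 20.0863°
wrap1 = wrap2 = π + 2β = 220.1725°
tangent length = C·cosβ = 92.9785
L = (r1+r2)·wrap + 2·C·cosβ = 34·3.8427 + 2·92.9785 = 316.6100

L=316.610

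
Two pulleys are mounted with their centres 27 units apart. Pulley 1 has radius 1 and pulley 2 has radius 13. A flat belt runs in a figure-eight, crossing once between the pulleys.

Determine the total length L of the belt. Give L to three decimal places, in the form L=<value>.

L=105.419

crossed belt: β = asin((r1+r2)/C) = asin(14/27) = 31.2329°
wrap1 = wrap2 = π + 2β = 242.4659°
tangent length = C·cosβ = 23.0868
L = (r1+r2)·wrap + 2·C·cosβ = 14·4.2318 + 2·23.0868 = 105.4192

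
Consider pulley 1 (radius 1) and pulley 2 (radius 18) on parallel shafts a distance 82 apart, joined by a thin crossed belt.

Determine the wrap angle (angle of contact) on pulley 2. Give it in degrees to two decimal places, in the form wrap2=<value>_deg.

wrap2=206.80_deg

crossed belt: β = asin((r1+r2)/C) = asin(19/82) = 13.3976°
wrap1 = wrap2 = π + 2β = 206.7952°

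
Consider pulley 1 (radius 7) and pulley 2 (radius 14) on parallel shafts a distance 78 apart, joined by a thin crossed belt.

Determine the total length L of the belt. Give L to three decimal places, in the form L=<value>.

crossed belt: β = asin((r1+r2)/C) = asin(21/78) = 15.6185°
wrap1 = wrap2 = π + 2β = 211.2370°
tangent length = C·cosβ = 75.1199
L = (r1+r2)·wrap + 2·C·cosβ = 21·3.6868 + 2·75.1199 = 227.6622

L=227.662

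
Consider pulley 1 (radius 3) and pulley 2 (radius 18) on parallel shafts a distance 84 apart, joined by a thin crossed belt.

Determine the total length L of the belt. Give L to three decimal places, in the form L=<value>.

L=239.251

crossed belt: β = asin((r1+r2)/C) = asin(21/84) = 14.4775°
wrap1 = wrap2 = π + 2β = 208.9550°
tangent length = C·cosβ = 81.3327
L = (r1+r2)·wrap + 2·C·cosβ = 21·3.6470 + 2·81.3327 = 239.2513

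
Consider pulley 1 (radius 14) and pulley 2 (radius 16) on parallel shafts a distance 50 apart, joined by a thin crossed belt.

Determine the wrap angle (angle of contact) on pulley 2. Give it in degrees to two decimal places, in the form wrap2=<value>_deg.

crossed belt: β = asin((r1+r2)/C) = asin(30/50) = 36.8699°
wrap1 = wrap2 = π + 2β = 253.7398°

wrap2=253.74_deg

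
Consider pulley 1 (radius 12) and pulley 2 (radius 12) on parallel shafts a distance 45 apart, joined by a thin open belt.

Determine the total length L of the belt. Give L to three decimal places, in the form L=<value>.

open belt: β = asin((r2−r1)/C) = asin(0/45) = 0.0000°
wrap1 = π − 2β = 180.0000°
wrap2 = π + 2β = 180.0000°
tangent length = C·cosβ = 45.0000
L = r1·wrap1 + r2·wrap2 + 2·C·cosβ = 12·3.1416 + 12·3.1416 + 2·45.0000 = 165.3982

L=165.398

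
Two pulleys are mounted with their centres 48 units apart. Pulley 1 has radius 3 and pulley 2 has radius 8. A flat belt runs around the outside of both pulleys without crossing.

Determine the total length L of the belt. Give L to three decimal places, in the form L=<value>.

L=131.079

open belt: β = asin((r2−r1)/C) = asin(5/48) = 5.9792°
wrap1 = π − 2β = 168.0417°
wrap2 = π + 2β = 191.9583°
tangent length = C·cosβ = 47.7389
L = r1·wrap1 + r2·wrap2 + 2·C·cosβ = 3·2.9329 + 8·3.3503 + 2·47.7389 = 131.0788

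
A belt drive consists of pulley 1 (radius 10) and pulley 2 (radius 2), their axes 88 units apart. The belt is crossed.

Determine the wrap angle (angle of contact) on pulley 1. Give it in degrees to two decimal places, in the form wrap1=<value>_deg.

wrap1=195.67_deg

crossed belt: β = asin((r1+r2)/C) = asin(12/88) = 7.8375°
wrap1 = wrap2 = π + 2β = 195.6750°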